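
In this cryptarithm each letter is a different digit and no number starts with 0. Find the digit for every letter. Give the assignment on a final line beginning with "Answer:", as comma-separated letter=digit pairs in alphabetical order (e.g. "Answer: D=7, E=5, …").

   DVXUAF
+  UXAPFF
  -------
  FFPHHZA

Step 1. [col 1: F + F ≡ A (mod 10)] A=2 is one option consistent with column 1 (F + F ≡ A (mod 10), carry-in 0) — take it. So A=2.
Step 2. [col 1: F + F ≡ A (mod 10)] several values work for F in column 1 (F + F ≡ A (mod 10), carry-in 0); try F=1 ⇒ F=1.
Step 3. [col 2: A + F ≡ Z (mod 10)] from column 2 (A=2, F=1, carry-in 0, digits 1,2 already taken and all letters distinct): Z must equal 3, so Z=3.
Step 4. [col 3: U + P ≡ H (mod 10)] several values work for P in column 3 (U + P ≡ H (mod 10), carry-in 0); try P=5, so P=5.
Step 5. [col 3: U + P ≡ H (mod 10)] no forcing yet in column 3 (carry-in 0); H=9 is free and consistent — try it. So H=9.
Step 6. [col 3: U + P ≡ H (mod 10)] column 3: given P=5, H=9, carry-in 0, and digits 1,2,3,5,9 already taken and all letters distinct, U+P≡H (mod 10) forces U=4. So U=4.
Step 7. [col 4: X + A ≡ H (mod 10)] from column 4 (A=2, H=9, carry-in 0, digits 1,2,3,4,5,9 already taken and all letters distinct): X must equal 7 ⇒ X=7.
Step 8. [col 5: V + X ≡ P (mod 10)] from column 5 (X=7, P=5, carry-in 0, digits 1,2,3,4,5,7,9 already taken and all letters distinct): V must equal 8. So V=8.
Step 9. [col 6: D + U ≡ F (mod 10)] column 6 reads D+U+carry(1)=F with U=4, F=1; with digits 1,2,3,4,5,7,8,9 already taken and all letters distinct, the only value for D is 6, so D=6.

Answer: A=2, D=6, F=1, H=9, P=5, U=4, V=8, X=7, Z=3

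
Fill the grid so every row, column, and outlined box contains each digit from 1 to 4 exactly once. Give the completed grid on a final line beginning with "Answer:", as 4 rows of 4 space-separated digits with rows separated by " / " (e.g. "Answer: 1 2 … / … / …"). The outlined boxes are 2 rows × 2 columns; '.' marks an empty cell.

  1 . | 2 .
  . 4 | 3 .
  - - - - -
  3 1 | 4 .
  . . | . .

Step 1. [r4c4∈{1,2,3}] in row 4, 3 fits only at r4c4, so r4c4=3.
Step 2. [r4c1∈{2,4}] row 4 places 4 nowhere but r4c1 ⇒ r4c1=4.
Step 3. [r1c4∈{4}] r1c4's peers cover all but 4, so r1c4=4.
Step 4. [r4c2∈{2}] nothing but 2 survives at r4c2 ⇒ r4c2=2.
Step 5. [r1c2∈{3}] nothing but 3 survives at r1c2, so r1c2=3.
Step 6. [r3c4∈{2}] r3c4 has the single candidate 2. So r3c4=2.
Step 7. [r4c3∈{1}] only 1 remains possible at r4c3. So r4c3=1.
Step 8. [r2c1∈{2}] r2c1's peers cover all but 2 ⇒ r2c1=2.
Step 9. [r2c4∈{1}] r2c4's peers cover all but 1 ⇒ r2c4=1.

Answer: 1 3 2 4 / 2 4 3 1 / 3 1 4 2 / 4 2 1 3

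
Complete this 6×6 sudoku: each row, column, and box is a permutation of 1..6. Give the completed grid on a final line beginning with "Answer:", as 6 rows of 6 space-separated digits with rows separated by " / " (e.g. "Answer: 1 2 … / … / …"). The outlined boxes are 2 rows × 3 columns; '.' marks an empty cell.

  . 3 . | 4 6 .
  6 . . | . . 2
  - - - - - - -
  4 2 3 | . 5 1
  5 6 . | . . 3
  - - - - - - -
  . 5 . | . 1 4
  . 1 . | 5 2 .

Step 1. [r1c1∈{1,2}] r1c1 is the only open cell in col 1 admitting 1, so r1c1=1.
Step 2. [r5c4∈{3,6}] in box 6, 3 fits only at r5c4 ⇒ r5c4=3.
Step 3. [r1c3∈{2,5}] 2 has one home in row 1: r1c3, so r1c3=2.
Step 4. [r6c3∈{4,6}] in row 6, 4 fits only at r6c3. So r6c3=4.
Step 5. [r2c3∈{5}] only 5 remains possible at r2c3 ⇒ r2c3=5.
Step 6. [r6c6∈{6}] only 6 remains possible at r6c6. So r6c6=6.
Step 7. [r2c4∈{1}] nothing but 1 survives at r2c4 ⇒ r2c4=1.
Step 8. [r2c2∈{4}] only 4 remains possible at r2c2, so r2c2=4.
Step 9. [r1c6∈{5}] only 5 remains possible at r1c6, so r1c6=5.
Step 10. [r6c1∈{3}] nothing but 3 survives at r6c1. So r6c1=3.
Step 11. [r4c3∈{1}] r4c3's peers cover all but 1 ⇒ r4c3=1.
Step 12. [r5c1∈{2}] only 2 remains possible at r5c1. So r5c1=2.
Step 13. [r4c5∈{4}] r4c5's peers cover all but 4, so r4c5=4.
Step 14. [r4c4∈{2}] only 2 remains possible at r4c4, so r4c4=2.
Step 15. [r5c3∈{6}] r5c3's peers cover all but 6 ⇒ r5c3=6.
Step 16. [r2c5∈{3}] r2c5 is down to just 3, so r2c5=3.
Step 17. [r3c4∈{6}] r3c4 has the single candidate 6. So r3c4=6.

Answer: 1 3 2 4 6 5 / 6 4 5 1 3 2 / 4 2 3 6 5 1 / 5 6 1 2 4 3 / 2 5 6 3 1 4 / 3 1 4 5 2 6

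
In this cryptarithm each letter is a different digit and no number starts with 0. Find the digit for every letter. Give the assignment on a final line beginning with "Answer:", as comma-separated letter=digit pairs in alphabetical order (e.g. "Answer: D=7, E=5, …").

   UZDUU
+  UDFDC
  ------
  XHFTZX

Step 1. [col 1: U + C ≡ X (mod 10)] C=5 is one option consistent with column 1 (U + C ≡ X (mod 10), carry-in 0) — take it, so C=5.
Step 2. [col 1: U + C ≡ X (mod 10)] U=6 is one option consistent with column 1 (U + C ≡ X (mod 10), carry-in 0) — take it. So U=6.
Step 3. [col 1: U + C ≡ X (mod 10)] from column 1 (U=6, C=5, carry-in 0, digits 5,6 already taken and all letters distinct): X must equal 1. So X=1.
Step 4. [col 2: U + D ≡ Z (mod 10)] several values work for Z in column 2 (U + D ≡ Z (mod 10), carry-in 1); try Z=4. So Z=4.
Step 5. [col 2: U + D ≡ Z (mod 10)] column 2 reads U+D+carry(1)=Z with U=6, Z=4; with digits 1,4,5,6 already taken and all letters distinct, the only value for D is 7, so D=7.
Step 6. [col 3: D + F ≡ T (mod 10)] F=2 is one option consistent with column 3 (D + F ≡ T (mod 10), carry-in 1) — take it, so F=2.
Step 7. [col 3: D + F ≡ T (mod 10)] in column 3 we have D+F≡T with carry-in 1; given D=7, F=2 and digits 1,2,4,5,6,7 already taken and all letters distinct, that pins T to 0 ⇒ T=0.
Step 8. [col 5: U + U ≡ H (mod 10)] column 5 reads U+U+carry(1)=H with U=6; with digits 0,1,2,4,5,6,7 already taken and all letters distinct, the only value for H is 3, so H=3.

Answer: C=5, D=7, F=2, H=3, T=0, U=6, X=1, Z=4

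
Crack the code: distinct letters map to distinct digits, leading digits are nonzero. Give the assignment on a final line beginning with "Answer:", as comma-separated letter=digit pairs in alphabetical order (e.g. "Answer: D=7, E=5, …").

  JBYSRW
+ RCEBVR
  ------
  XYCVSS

Step 1. [col 1: W + R ≡ S (mod 10)] no forcing yet in column 1 (carry-in 0); R=1 is free and consistent — try it ⇒ R=1.
Step 2. [col 1: W + R ≡ S (mod 10)] several values work for S in column 1 (W + R ≡ S (mod 10), carry-in 0); try S=0, so S=0.
Step 3. [col 1: W + R ≡ S (mod 10)] from column 1 (R=1, S=0, carry-in 0, digits 0,1 already taken and all letters distinct): W must equal 9 ⇒ W=9.
Step 4. [col 2: R + V ≡ S (mod 10)] from column 2 (R=1, S=0, carry-in 1, digits 0,1,9 already taken and all letters distinct): V must equal 8 ⇒ V=8.
Step 5. [col 3: S + B ≡ V (mod 10)] in column 3 we have S+B≡V with carry-in 1; given S=0, V=8 and digits 0,1,8,9 already taken and all letters distinct, that pins B to 7. So B=7.
Step 6. [col 4: Y + E ≡ C (mod 10)] column 4 (Y + E ≡ C (mod 10), carry-in 0) doesn't pin Y yet; pick Y=2 and continue, so Y=2.
Step 7. [col 4: Y + E ≡ C (mod 10)] no forcing yet in column 4 (carry-in 0); C=5 is free and consistent — try it ⇒ C=5.
Step 8. [col 4: Y + E ≡ C (mod 10)] column 4 reads Y+E+carry(0)=C with Y=2, C=5; with digits 0,1,2,5,7,8,9 already taken and all letters distinct, the only value for E is 3, so E=3.
Step 9. [col 6: J + R ≡ X (mod 10)] column 6 reads J+R+carry(1)=X with R=1; with digits 0,1,2,3,5,7,8,9 already taken and all letters distinct, the only value for J is 4. So J=4.
Step 10. [col 6: J + R ≡ X (mod 10)] column 6: given J=4, R=1, carry-in 1, and digits 0,1,2,3,4,5,7,8,9 already taken and all letters distinct, J+R≡X (mod 10) forces X=6 ⇒ X=6.

Answer: B=7, C=5, E=3, J=4, R=1, S=0, V=8, W=9, X=6, Y=2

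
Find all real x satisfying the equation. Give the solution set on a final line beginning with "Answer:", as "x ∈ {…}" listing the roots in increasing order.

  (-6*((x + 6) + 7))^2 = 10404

Step 1. [(-6*((x + 6) + 7))^2 = 10404] LHS squared, RHS 10404 ≥ 0: apply √ (±), so sqrt: -6*((x + 6) + 7) = 102 or -102.
Step 2. [-6*((x + 6) + 7) = 102 or -102] divide by the outer -6 ⇒ div: (x + 6) + 7 = -17 or 17.
Step 3. [(x + 6) + 7 = -17 or 17] 7 comes off first (subtract 7) ⇒ sub: x + 6 = -24 or 10.
Step 4. [x + 6 = -24 or 10] subtract 6: x sits inside (… + 6) ⇒ sub: x = -30 or 4.

Answer: x ∈ {-30, 4}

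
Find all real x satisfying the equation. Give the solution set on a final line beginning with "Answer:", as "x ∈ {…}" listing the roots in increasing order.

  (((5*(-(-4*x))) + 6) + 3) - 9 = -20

Step 1. [(((5*(-(-4*x))) + 6) + 3) - 9 = -20] 9 comes off first (add 9). So sub: ((5*(-(-4*x))) + 6) + 3 = -11.
Step 2. [((5*(-(-4*x))) + 6) + 3 = -11] peel the +3: subtract 3 from each side. So sub: (5*(-(-4*x))) + 6 = -14.
Step 3. [(5*(-(-4*x))) + 6 = -14] subtract 6: x sits inside (… + 6). So sub: 5*(-(-4*x)) = -20.
Step 4. [5*(-(-4*x)) = -20] LHS = 5·(…); ÷5 both sides, so div: -(-4*x) = -4.
Step 5. [-(-4*x) = -4] flip signs both sides. So neg: -4*x = 4.
Step 6. [-4*x = 4] divide by the outer -4. So div: x = -1.

Answer: x ∈ {-1}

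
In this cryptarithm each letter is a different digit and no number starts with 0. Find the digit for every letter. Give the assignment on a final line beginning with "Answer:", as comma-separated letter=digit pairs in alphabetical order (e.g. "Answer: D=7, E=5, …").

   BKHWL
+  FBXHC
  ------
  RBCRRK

Step 1. [R] R is the leading digit of a 6-digit sum of two 5-digit numbers; the final carry is exactly 1, so R=1.
Step 2. [col 1: L + C ≡ K (mod 10)] no forcing yet in column 1 (carry-in 0); K=6 is free and consistent — try it, so K=6.
Step 3. [col 1: L + C ≡ K (mod 10)] L=4 is one option consistent with column 1 (L + C ≡ K (mod 10), carry-in 0) — take it, so L=4.
Step 4. [col 1: L + C ≡ K (mod 10)] column 1: given L=4, K=6, carry-in 0, and digits 1,4,6 already taken and all letters distinct, L+C≡K (mod 10) forces C=2. So C=2.
Step 5. [col 2: W + H ≡ R (mod 10)] several values work for W in column 2 (W + H ≡ R (mod 10), carry-in 0); try W=8. So W=8.
Step 6. [col 2: W + H ≡ R (mod 10)] from column 2 (W=8, R=1, carry-in 0, digits 1,2,4,6,8 already taken and all letters distinct): H must equal 3. So H=3.
Step 7. [col 3: H + X ≡ R (mod 10)] from column 3 (H=3, R=1, carry-in 1, digits 1,2,3,4,6,8 already taken and all letters distinct): X must equal 7 ⇒ X=7.
Step 8. [col 4: K + B ≡ C (mod 10)] column 4 reads K+B+carry(1)=C with K=6, C=2; with digits 1,2,3,4,6,7,8 already taken and all letters distinct, the only value for B is 5, so B=5.
Step 9. [col 5: B + F ≡ B (mod 10)] column 5: given B=5, carry-in 1, and digits 1,2,3,4,5,6,7,8 already taken and all letters distinct, B+F≡B (mod 10) forces F=9, so F=9.

Answer: B=5, C=2, F=9, H=3, K=6, L=4, R=1, W=8, X=7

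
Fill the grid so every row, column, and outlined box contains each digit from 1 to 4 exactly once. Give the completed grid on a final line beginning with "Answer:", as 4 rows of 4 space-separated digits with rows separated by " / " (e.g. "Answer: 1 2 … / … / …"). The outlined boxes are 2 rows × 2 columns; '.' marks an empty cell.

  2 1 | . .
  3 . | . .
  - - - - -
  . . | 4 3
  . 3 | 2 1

Step 1. [r2c2∈{4}] r2c2 is down to just 4, so r2c2=4.
Step 2. [r1c3∈{3}] nothing but 3 survives at r1c3, so r1c3=3.
Step 3. [r3c2∈{2}] nothing but 2 survives at r3c2, so r3c2=2.
Step 4. [r3c1∈{1}] nothing but 1 survives at r3c1 ⇒ r3c1=1.
Step 5. [r4c1∈{4}] r4c1 has the single candidate 4 ⇒ r4c1=4.
Step 6. [r1c4∈{4}] r1c4's peers cover all but 4, so r1c4=4.
Step 7. [r2c3∈{1}] only 1 remains possible at r2c3. So r2c3=1.
Step 8. [r2c4∈{2}] r2c4's peers cover all but 2. So r2c4=2.

Answer: 2 1 3 4 / 3 4 1 2 / 1 2 4 3 / 4 3 2 1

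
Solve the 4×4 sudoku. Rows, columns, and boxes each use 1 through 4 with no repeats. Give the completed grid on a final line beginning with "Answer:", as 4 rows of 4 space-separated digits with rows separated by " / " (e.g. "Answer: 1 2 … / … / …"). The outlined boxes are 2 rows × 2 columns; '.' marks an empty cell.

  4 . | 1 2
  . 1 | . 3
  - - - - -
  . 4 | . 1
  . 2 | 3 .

Step 1. [r2c1∈{2}] nothing but 2 survives at r2c1, so r2c1=2.
Step 2. [r2c3∈{4}] r2c3's peers cover all but 4, so r2c3=4.
Step 3. [r1c2∈{3}] only 3 remains possible at r1c2. So r1c2=3.
Step 4. [r4c1∈{1}] r4c1 has the single candidate 1, so r4c1=1.
Step 5. [r3c1∈{3}] r3c1 has the single candidate 3. So r3c1=3.
Step 6. [r3c3∈{2}] only 2 remains possible at r3c3 ⇒ r3c3=2.
Step 7. [r4c4∈{4}] only 4 remains possible at r4c4. So r4c4=4.

Answer: 4 3 1 2 / 2 1 4 3 / 3 4 2 1 / 1 2 3 4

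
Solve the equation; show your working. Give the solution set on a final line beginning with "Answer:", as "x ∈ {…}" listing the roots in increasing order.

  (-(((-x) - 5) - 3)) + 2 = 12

Step 1. [(-(((-x) - 5) - 3)) + 2 = 12] 2 comes off first (subtract 2) ⇒ sub: -(((-x) - 5) - 3) = 10.
Step 2. [-(((-x) - 5) - 3) = 10] LHS negated; negate both sides, so neg: ((-x) - 5) - 3 = -10.
Step 3. [((-x) - 5) - 3 = -10] the outer -3 inverts by adding 3, so sub: (-x) - 5 = -7.
Step 4. [(-x) - 5 = -7] peel the -5: add 5 from each side, so sub: -x = -2.
Step 5. [-x = -2] flip signs both sides. So neg: x = 2.

Answer: x ∈ {2}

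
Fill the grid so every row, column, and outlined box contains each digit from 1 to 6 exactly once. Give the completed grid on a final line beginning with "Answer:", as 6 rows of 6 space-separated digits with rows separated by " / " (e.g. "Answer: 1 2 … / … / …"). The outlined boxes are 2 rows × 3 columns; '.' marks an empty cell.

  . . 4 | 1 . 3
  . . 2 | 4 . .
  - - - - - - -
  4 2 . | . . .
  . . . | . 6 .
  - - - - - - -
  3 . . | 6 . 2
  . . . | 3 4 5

Step 1. [r2c5∈{5}] only 5 remains possible at r2c5. So r2c5=5.
Step 2. [r3c3∈{1,3,5,6}] 6 has one home in row 3: r3c3, so r3c3=6.
Step 3. [r6c3∈{1}] r6c3 has the single candidate 1. So r6c3=1.
Step 4. [r6c2∈{6}] nothing but 6 survives at r6c2 ⇒ r6c2=6.
Step 5. [r1c2∈{5}] r1c2 has the single candidate 5, so r1c2=5.
Step 6. [r4c1∈{1,5}] across col 1, 5 lands solely at r4c1, so r4c1=5.
Step 7. [r4c2∈{1,3}] 1 has one home in box 3: r4c2 ⇒ r4c2=1.
Step 8. [r1c1∈{6}] r1c1 has the single candidate 6, so r1c1=6.
Step 9. [r3c5∈{1,3}] in row 3, 3 fits only at r3c5, so r3c5=3.
Step 10. [r5c3∈{5}] only 5 remains possible at r5c3, so r5c3=5.
Step 11. [r2c1∈{1}] r2c1's peers cover all but 1. So r2c1=1.
Step 12. [r2c2∈{3}] r2c2's peers cover all but 3, so r2c2=3.
Step 13. [r4c3∈{3}] r4c3's peers cover all but 3, so r4c3=3.
Step 14. [r4c4∈{2}] nothing but 2 survives at r4c4. So r4c4=2.
Step 15. [r5c5∈{1}] nothing but 1 survives at r5c5. So r5c5=1.
Step 16. [r4c6∈{4}] only 4 remains possible at r4c6. So r4c6=4.
Step 17. [r2c6∈{6}] r2c6 is down to just 6. So r2c6=6.
Step 18. [r3c4∈{5}] r3c4 is down to just 5, so r3c4=5.
Step 19. [r3c6∈{1}] r3c6 has the single candidate 1. So r3c6=1.
Step 20. [r5c2∈{4}] r5c2's peers cover all but 4 ⇒ r5c2=4.
Step 21. [r6c1∈{2}] nothing but 2 survives at r6c1, so r6c1=2.
Step 22. [r1c5∈{2}] only 2 remains possible at r1c5. So r1c5=2.

Answer: 6 5 4 1 2 3 / 1 3 2 4 5 6 / 4 2 6 5 3 1 / 5 1 3 2 6 4 / 3 4 5 6 1 2 / 2 6 1 3 4 5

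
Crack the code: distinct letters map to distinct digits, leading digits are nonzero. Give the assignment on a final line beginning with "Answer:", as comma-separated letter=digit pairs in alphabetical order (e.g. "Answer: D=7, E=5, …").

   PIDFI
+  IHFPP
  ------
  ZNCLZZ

Step 1. [col 1: I + P ≡ Z (mod 10)] several values work for Z in column 1 (I + P ≡ Z (mod 10), carry-in 0); try Z=1. So Z=1.
Step 2. [col 1: I + P ≡ Z (mod 10)] P=7 is one option consistent with column 1 (I + P ≡ Z (mod 10), carry-in 0) — take it. So P=7.
Step 3. [col 1: I + P ≡ Z (mod 10)] column 1: given P=7, Z=1, carry-in 0, and digits 1,7 already taken and all letters distinct, I+P≡Z (mod 10) forces I=4, so I=4.
Step 4. [col 2: F + P ≡ Z (mod 10)] from column 2 (P=7, Z=1, carry-in 1, digits 1,4,7 already taken and all letters distinct): F must equal 3, so F=3.
Step 5. [col 3: D + F ≡ L (mod 10)] several values work for L in column 3 (D + F ≡ L (mod 10), carry-in 1); try L=9, so L=9.
Step 6. [col 3: D + F ≡ L (mod 10)] from column 3 (F=3, L=9, carry-in 1, digits 1,3,4,7,9 already taken and all letters distinct): D must equal 5. So D=5.
Step 7. [col 4: I + H ≡ C (mod 10)] column 4 (I + H ≡ C (mod 10), carry-in 0) doesn't pin C yet; pick C=0 and continue ⇒ C=0.
Step 8. [col 4: I + H ≡ C (mod 10)] from column 4 (I=4, C=0, carry-in 0, digits 0,1,3,4,5,7,9 already taken and all letters distinct): H must equal 6 ⇒ H=6.
Step 9. [col 5: P + I ≡ N (mod 10)] column 5 reads P+I+carry(1)=N with P=7, I=4; with digits 0,1,3,4,5,6,7,9 already taken and all letters distinct, the only value for N is 2 ⇒ N=2.

Answer: C=0, D=5, F=3, H=6, I=4, L=9, N=2, P=7, Z=1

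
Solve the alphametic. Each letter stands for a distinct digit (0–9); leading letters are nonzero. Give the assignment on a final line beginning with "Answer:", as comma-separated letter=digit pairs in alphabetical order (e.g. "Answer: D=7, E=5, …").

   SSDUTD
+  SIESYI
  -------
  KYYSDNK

Step 1. [col 1: D + I ≡ K (mod 10)] column 1 (D + I ≡ K (mod 10), carry-in 0) doesn't pin D yet; pick D=2 and continue, so D=2.
Step 2. [col 1: D + I ≡ K (mod 10)] column 1 (D + I ≡ K (mod 10), carry-in 0) doesn't pin K yet; pick K=1 and continue. So K=1.
Step 3. [col 1: D + I ≡ K (mod 10)] column 1 reads D+I+carry(0)=K with D=2, K=1; with digits 1,2 already taken and all letters distinct, the only value for I is 9 ⇒ I=9.
Step 4. [col 2: T + Y ≡ N (mod 10)] several values work for N in column 2 (T + Y ≡ N (mod 10), carry-in 1); try N=4 ⇒ N=4.
Step 5. [col 2: T + Y ≡ N (mod 10)] T=6 is one option consistent with column 2 (T + Y ≡ N (mod 10), carry-in 1) — take it ⇒ T=6.
Step 6. [col 2: T + Y ≡ N (mod 10)] column 2: given T=6, N=4, carry-in 1, and digits 1,2,4,6,9 already taken and all letters distinct, T+Y≡N (mod 10) forces Y=7. So Y=7.
Step 7. [col 3: U + S ≡ D (mod 10)] S=8 is one option consistent with column 3 (U + S ≡ D (mod 10), carry-in 1) — take it, so S=8.
Step 8. [col 3: U + S ≡ D (mod 10)] column 3: given S=8, D=2, carry-in 1, and digits 1,2,4,6,7,8,9 already taken and all letters distinct, U+S≡D (mod 10) forces U=3 ⇒ U=3.
Step 9. [col 4: D + E ≡ S (mod 10)] from column 4 (D=2, S=8, carry-in 1, digits 1,2,3,4,6,7,8,9 already taken and all letters distinct): E must equal 5. So E=5.

Answer: D=2, E=5, I=9, K=1, N=4, S=8, T=6, U=3, Y=7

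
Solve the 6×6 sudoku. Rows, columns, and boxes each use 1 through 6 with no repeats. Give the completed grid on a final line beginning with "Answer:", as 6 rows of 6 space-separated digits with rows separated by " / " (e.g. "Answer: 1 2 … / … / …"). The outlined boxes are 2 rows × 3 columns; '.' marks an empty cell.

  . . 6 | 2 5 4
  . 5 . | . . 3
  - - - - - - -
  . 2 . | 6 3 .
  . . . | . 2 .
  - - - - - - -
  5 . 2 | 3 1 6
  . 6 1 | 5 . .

Step 1. [r4c4∈{1,4}] across col 4, 4 lands solely at r4c4 ⇒ r4c4=4.
Step 2. [r4c3∈{3,5}] 3 has one home in col 3: r4c3. So r4c3=3.
Step 3. [r4c2∈{1}] r4c2 has the single candidate 1, so r4c2=1.
Step 4. [r3c1∈{4}] r3c1 is down to just 4 ⇒ r3c1=4.
Step 5. [r1c1∈{1,3}] across row 1, 1 lands solely at r1c1 ⇒ r1c1=1.
Step 6. [r4c6∈{5}] r4c6 has the single candidate 5. So r4c6=5.
Step 7. [r2c5∈{6}] r2c5 has the single candidate 6, so r2c5=6.
Step 8. [r2c1∈{2}] only 2 remains possible at r2c1. So r2c1=2.
Step 9. [r1c2∈{3}] r1c2's peers cover all but 3 ⇒ r1c2=3.
Step 10. [r2c4∈{1}] r2c4 has the single candidate 1, so r2c4=1.
Step 11. [r4c1∈{6}] r4c1 is down to just 6. So r4c1=6.
Step 12. [r3c6∈{1}] r3c6's peers cover all but 1 ⇒ r3c6=1.
Step 13. [r6c6∈{2}] r6c6's peers cover all but 2 ⇒ r6c6=2.
Step 14. [r3c3∈{5}] r3c3 has the single candidate 5. So r3c3=5.
Step 15. [r6c1∈{3}] only 3 remains possible at r6c1, so r6c1=3.
Step 16. [r2c3∈{4}] nothing but 4 survives at r2c3 ⇒ r2c3=4.
Step 17. [r6c5∈{4}] r6c5 has the single candidate 4. So r6c5=4.
Step 18. [r5c2∈{4}] r5c2's peers cover all but 4. So r5c2=4.

Answer: 1 3 6 2 5 4 / 2 5 4 1 6 3 / 4 2 5 6 3 1 / 6 1 3 4 2 5 / 5 4 2 3 1 6 / 3 6 1 5 4 2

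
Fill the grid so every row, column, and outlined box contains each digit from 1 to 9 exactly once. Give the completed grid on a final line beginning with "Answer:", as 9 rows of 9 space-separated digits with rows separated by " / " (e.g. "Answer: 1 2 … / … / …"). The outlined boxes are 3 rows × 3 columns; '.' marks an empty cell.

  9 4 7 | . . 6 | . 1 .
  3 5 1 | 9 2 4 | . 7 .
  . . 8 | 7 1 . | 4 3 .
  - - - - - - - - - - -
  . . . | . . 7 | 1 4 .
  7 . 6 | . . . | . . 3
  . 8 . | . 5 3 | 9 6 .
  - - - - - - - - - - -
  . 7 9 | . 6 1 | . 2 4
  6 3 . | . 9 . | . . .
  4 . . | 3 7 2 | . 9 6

Step 1. [r9c7∈{5,8}] row 9 places 8 nowhere but r9c7, so r9c7=8.
Step 2. [r8c8∈{5}] r8c8 is down to just 5 ⇒ r8c8=5.
Step 3. [r4c5∈{8}] r4c5's peers cover all but 8, so r4c5=8.
Step 4. [r1c4∈{5,8}] 8 has one home in box 2: r1c4 ⇒ r1c4=8.
Step 5. [r3c1∈{2}] r3c1 has the single candidate 2, so r3c1=2.
Step 6. [r4c1∈{5}] nothing but 5 survives at r4c1 ⇒ r4c1=5.
Step 7. [r4c9∈{2}] r4c9's peers cover all but 2 ⇒ r4c9=2.
Step 8. [r5c2∈{1,2,9}] col 2 places 2 nowhere but r5c2 ⇒ r5c2=2.
Step 9. [r5c5∈{4}] r5c5's peers cover all but 4, so r5c5=4.
Step 10. [r1c9∈{5}] nothing but 5 survives at r1c9, so r1c9=5.
Step 11. [r8c9∈{1,7}] across row 8, 1 lands solely at r8c9. So r8c9=1.
Step 12. [r6c1∈{1}] r6c1 has the single candidate 1. So r6c1=1.
Step 13. [r6c4∈{2}] r6c4 is down to just 2. So r6c4=2.
Step 14. [r4c3∈{3}] nothing but 3 survives at r4c3 ⇒ r4c3=3.
Step 15. [r6c9∈{7}] r6c9 is down to just 7, so r6c9=7.
Step 16. [r4c2∈{9}] r4c2 is down to just 9, so r4c2=9.
Step 17. [r5c4∈{1}] nothing but 1 survives at r5c4 ⇒ r5c4=1.
Step 18. [r8c7∈{7}] r8c7 is down to just 7 ⇒ r8c7=7.
Step 19. [r5c7∈{5}] r5c7 is down to just 5. So r5c7=5.
Step 20. [r1c5∈{3}] r1c5 is down to just 3. So r1c5=3.
Step 21. [r3c9∈{9}] nothing but 9 survives at r3c9 ⇒ r3c9=9.
Step 22. [r2c9∈{8}] r2c9 has the single candidate 8, so r2c9=8.
Step 23. [r5c8∈{8}] r5c8 has the single candidate 8. So r5c8=8.
Step 24. [r3c2∈{6}] only 6 remains possible at r3c2. So r3c2=6.
Step 25. [r8c6∈{8}] r8c6's peers cover all but 8. So r8c6=8.
Step 26. [r1c7∈{2}] only 2 remains possible at r1c7. So r1c7=2.
Step 27. [r2c7∈{6}] r2c7 is down to just 6. So r2c7=6.
Step 28. [r9c3∈{5}] nothing but 5 survives at r9c3 ⇒ r9c3=5.
Step 29. [r5c6∈{9}] only 9 remains possible at r5c6. So r5c6=9.
Step 30. [r7c7∈{3}] r7c7's peers cover all but 3, so r7c7=3.
Step 31. [r9c2∈{1}] r9c2's peers cover all but 1. So r9c2=1.
Step 32. [r4c4∈{6}] nothing but 6 survives at r4c4, so r4c4=6.
Step 33. [r7c4∈{5}] r7c4 is down to just 5, so r7c4=5.
Step 34. [r8c3∈{2}] r8c3 has the single candidate 2 ⇒ r8c3=2.
Step 35. [r6c3∈{4}] r6c3's peers cover all but 4 ⇒ r6c3=4.
Step 36. [r7c1∈{8}] r7c1 has the single candidate 8. So r7c1=8.
Step 37. [r3c6∈{5}] r3c6's peers cover all but 5. So r3c6=5.
Step 38. [r8c4∈{4}] nothing but 4 survives at r8c4. So r8c4=4.

Answer: 9 4 7 8 3 6 2 1 5 / 3 5 1 9 2 4 6 7 8 / 2 6 8 7 1 5 4 3 9 / 5 9 3 6 8 7 1 4 2 / 7 2 6 1 4 9 5 8 3 / 1 8 4 2 5 3 9 6 7 / 8 7 9 5 6 1 3 2 4 / 6 3 2 4 9 8 7 5 1 / 4 1 5 3 7 2 8 9 6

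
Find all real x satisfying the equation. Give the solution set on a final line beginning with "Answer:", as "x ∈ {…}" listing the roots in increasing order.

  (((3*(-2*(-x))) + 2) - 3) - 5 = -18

Step 1. [(((3*(-2*(-x))) + 2) - 3) - 5 = -18] -5 is outermost — add 5 both sides. So sub: ((3*(-2*(-x))) + 2) - 3 = -13.
Step 2. [((3*(-2*(-x))) + 2) - 3 = -13] add 3: x sits inside (… - 3), so sub: (3*(-2*(-x))) + 2 = -10.
Step 3. [(3*(-2*(-x))) + 2 = -10] peel the +2: subtract 2 from each side ⇒ sub: 3*(-2*(-x)) = -12.
Step 4. [3*(-2*(-x)) = -12] LHS = 3·(…); ÷3 both sides, so div: -2*(-x) = -4.
Step 5. [-2*(-x) = -4] divide by the outer -2, so div: -x = 2.
Step 6. [-x = 2] LHS negated; negate both sides ⇒ neg: x = -2.

Answer: x ∈ {-2}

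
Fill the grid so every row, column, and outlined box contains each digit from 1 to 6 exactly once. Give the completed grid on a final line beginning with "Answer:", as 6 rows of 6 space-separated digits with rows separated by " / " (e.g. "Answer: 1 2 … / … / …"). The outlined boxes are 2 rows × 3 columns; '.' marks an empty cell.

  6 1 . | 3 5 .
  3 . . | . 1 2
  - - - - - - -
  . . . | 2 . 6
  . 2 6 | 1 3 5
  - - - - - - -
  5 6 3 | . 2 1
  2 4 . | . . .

Step 1. [r3c1∈{1,4}] in col 1, 1 fits only at r3c1. So r3c1=1.
Step 2. [r1c6∈{4}] r1c6's peers cover all but 4 ⇒ r1c6=4.
Step 3. [r2c2∈{5}] r2c2's peers cover all but 5 ⇒ r2c2=5.
Step 4. [r3c3∈{4,5}] row 3 places 5 nowhere but r3c3, so r3c3=5.
Step 5. [r6c4∈{5,6}] in row 6, 5 fits only at r6c4. So r6c4=5.
Step 6. [r5c4∈{4}] nothing but 4 survives at r5c4. So r5c4=4.
Step 7. [r4c1∈{4}] r4c1's peers cover all but 4 ⇒ r4c1=4.
Step 8. [r2c3∈{4}] r2c3's peers cover all but 4. So r2c3=4.
Step 9. [r3c5∈{4}] r3c5 is down to just 4 ⇒ r3c5=4.
Step 10. [r3c2∈{3}] r3c2's peers cover all but 3 ⇒ r3c2=3.
Step 11. [r2c4∈{6}] nothing but 6 survives at r2c4 ⇒ r2c4=6.
Step 12. [r1c3∈{2}] r1c3 is down to just 2, so r1c3=2.
Step 13. [r6c6∈{3}] r6c6 has the single candidate 3 ⇒ r6c6=3.
Step 14. [r6c5∈{6}] only 6 remains possible at r6c5 ⇒ r6c5=6.
Step 15. [r6c3∈{1}] r6c3 has the single candidate 1 ⇒ r6c3=1.

Answer: 6 1 2 3 5 4 / 3 5 4 6 1 2 / 1 3 5 2 4 6 / 4 2 6 1 3 5 / 5 6 3 4 2 1 / 2 4 1 5 6 3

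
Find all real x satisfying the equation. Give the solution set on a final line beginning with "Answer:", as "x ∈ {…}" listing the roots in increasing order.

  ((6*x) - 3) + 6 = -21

Step 1. [((6*x) - 3) + 6 = -21] peel the +6: subtract 6 from each side, so sub: (6*x) - 3 = -27.
Step 2. [(6*x) - 3 = -27] -3 is outermost — add 3 both sides ⇒ sub: 6*x = -24.
Step 3. [6*x = -24] divide by the outer 6. So div: x = -4.

Answer: x ∈ {-4}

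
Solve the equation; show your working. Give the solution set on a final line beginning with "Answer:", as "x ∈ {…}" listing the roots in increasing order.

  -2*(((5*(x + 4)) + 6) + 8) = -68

Step 1. [-2*(((5*(x + 4)) + 6) + 8) = -68] leading coefficient -2: divide by -2, so div: ((5*(x + 4)) + 6) + 8 = 34.
Step 2. [((5*(x + 4)) + 6) + 8 = 34] subtract 8: x sits inside (… + 8), so sub: (5*(x + 4)) + 6 = 26.
Step 3. [(5*(x + 4)) + 6 = 26] 6 comes off first (subtract 6). So sub: 5*(x + 4) = 20.
Step 4. [5*(x + 4) = 20] leading coefficient 5: divide by 5 ⇒ div: x + 4 = 4.
Step 5. [x + 4 = 4] 4 comes off first (subtract 4) ⇒ sub: x = 0.

Answer: x ∈ {0}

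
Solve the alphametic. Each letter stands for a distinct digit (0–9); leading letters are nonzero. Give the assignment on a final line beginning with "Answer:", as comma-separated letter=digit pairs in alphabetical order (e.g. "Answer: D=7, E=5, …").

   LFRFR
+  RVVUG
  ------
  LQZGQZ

Step 1. [col 1: R + G ≡ Z (mod 10)] G=4 is one option consistent with column 1 (R + G ≡ Z (mod 10), carry-in 0) — take it. So G=4.
Step 2. [col 1: R + G ≡ Z (mod 10)] column 1 (R + G ≡ Z (mod 10), carry-in 0) doesn't pin Z yet; pick Z=2 and continue ⇒ Z=2.
Step 3. [col 1: R + G ≡ Z (mod 10)] column 1: given G=4, Z=2, carry-in 0, and digits 2,4 already taken and all letters distinct, R+G≡Z (mod 10) forces R=8, so R=8.
Step 4. [col 2: F + U ≡ Q (mod 10)] several values work for F in column 2 (F + U ≡ Q (mod 10), carry-in 1); try F=6, so F=6.
Step 5. [col 2: F + U ≡ Q (mod 10)] no forcing yet in column 2 (carry-in 1); Q=0 is free and consistent — try it. So Q=0.
Step 6. [col 2: F + U ≡ Q (mod 10)] in column 2 we have F+U≡Q with carry-in 1; given F=6, Q=0 and digits 0,2,4,6,8 already taken and all letters distinct, that pins U to 3. So U=3.
Step 7. [L] the sum has 6 digits but both addends have 5; that extra leading digit L is the final carry, namely 1 ⇒ L=1.
Step 8. [col 3: R + V ≡ G (mod 10)] column 3 reads R+V+carry(1)=G with R=8, G=4; with digits 0,1,2,3,4,6,8 already taken and all letters distinct, the only value for V is 5, so V=5.

Answer: F=6, G=4, L=1, Q=0, R=8, U=3, V=5, Z=2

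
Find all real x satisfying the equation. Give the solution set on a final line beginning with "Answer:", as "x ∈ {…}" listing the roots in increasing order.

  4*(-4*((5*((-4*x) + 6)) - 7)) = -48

Step 1. [4*(-4*((5*((-4*x) + 6)) - 7)) = -48] LHS = 4·(…); ÷4 both sides, so div: -4*((5*((-4*x) + 6)) - 7) = -12.
Step 2. [-4*((5*((-4*x) + 6)) - 7) = -12] divide by the outer -4. So div: (5*((-4*x) + 6)) - 7 = 3.
Step 3. [(5*((-4*x) + 6)) - 7 = 3] add 7: x sits inside (… - 7) ⇒ sub: 5*((-4*x) + 6) = 10.
Step 4. [5*((-4*x) + 6) = 10] LHS = 5·(…); ÷5 both sides, so div: (-4*x) + 6 = 2.
Step 5. [(-4*x) + 6 = 2] +6 is outermost — subtract 6 both sides. So sub: -4*x = -4.
Step 6. [-4*x = -4] LHS = -4·(…); ÷-4 both sides, so div: x = 1.

Answer: x ∈ {1}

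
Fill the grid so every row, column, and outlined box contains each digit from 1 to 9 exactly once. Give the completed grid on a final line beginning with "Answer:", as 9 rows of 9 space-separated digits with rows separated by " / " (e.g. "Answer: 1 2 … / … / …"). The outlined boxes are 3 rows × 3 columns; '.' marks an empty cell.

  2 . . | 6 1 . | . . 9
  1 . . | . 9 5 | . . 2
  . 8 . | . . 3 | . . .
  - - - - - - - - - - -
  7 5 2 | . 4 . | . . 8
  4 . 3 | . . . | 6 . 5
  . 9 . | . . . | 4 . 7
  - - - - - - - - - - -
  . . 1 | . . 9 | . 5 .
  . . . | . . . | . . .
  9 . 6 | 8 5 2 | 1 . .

Step 1. [r1c6∈{4,7,8}] r1c6 is the only open cell in box 2 admitting 8, so r1c6=8.
Step 2. [r8c6∈{1,4,6,7}] in col 6, 4 fits only at r8c6 ⇒ r8c6=4.
Step 3. [r8c4∈{1,3,7}] r8c4 is the only open cell in row 8 admitting 1 ⇒ r8c4=1.
Step 4. [r2c2∈{3,4,6,7}] r2c2 is the only open cell in col 2 admitting 6, so r2c2=6.
Step 5. [r1c2∈{3,4,7}] r1c2 is the only open cell in box 1 admitting 3, so r1c2=3.
Step 6. [r3c1∈{5}] nothing but 5 survives at r3c1 ⇒ r3c1=5.
Step 7. [r3c7∈{7}] only 7 remains possible at r3c7. So r3c7=7.
Step 8. [r1c8∈{4}] r1c8's peers cover all but 4. So r1c8=4.
Step 9. [r2c4∈{4,7}] across box 2, 7 lands solely at r2c4 ⇒ r2c4=7.
Step 10. [r7c4∈{3}] r7c4 has the single candidate 3, so r7c4=3.
Step 11. [r6c5∈{2,3,6,8}] in col 5, 3 fits only at r6c5, so r6c5=3.
Step 12. [r7c1∈{8}] nothing but 8 survives at r7c1, so r7c1=8.
Step 13. [r4c4∈{9}] r4c4 has the single candidate 9, so r4c4=9.
Step 14. [r5c4∈{2}] r5c4 is down to just 2 ⇒ r5c4=2.
Step 15. [r8c7∈{2,3,8,9}] 9 has one home in col 7: r8c7 ⇒ r8c7=9.
Step 16. [r8c8∈{2,3,6,7,8}] 8 has one home in row 8: r8c8. So r8c8=8.
Step 17. [r2c8∈{3}] r2c8 has the single candidate 3. So r2c8=3.
Step 18. [r4c8∈{1}] r4c8's peers cover all but 1, so r4c8=1.
Step 19. [r8c2∈{2,7}] row 8 places 2 nowhere but r8c2, so r8c2=2.
Step 20. [r5c6∈{1,7}] col 6 places 7 nowhere but r5c6. So r5c6=7.
Step 21. [r9c9∈{3,4}] in row 9, 3 fits only at r9c9, so r9c9=3.
Step 22. [r8c9∈{6}] only 6 remains possible at r8c9 ⇒ r8c9=6.
Step 23. [r8c5∈{7}] r8c5 is down to just 7, so r8c5=7.
Step 24. [r9c2∈{4,7}] 4 has one home in row 9: r9c2. So r9c2=4.
Step 25. [r3c4∈{4}] only 4 remains possible at r3c4. So r3c4=4.
Step 26. [r6c1∈{6}] r6c1's peers cover all but 6. So r6c1=6.
Step 27. [r7c2∈{7}] nothing but 7 survives at r7c2 ⇒ r7c2=7.
Step 28. [r3c9∈{1}] r3c9 is down to just 1. So r3c9=1.
Step 29. [r8c3∈{5}] r8c3 has the single candidate 5, so r8c3=5.
Step 30. [r3c5∈{2}] r3c5 is down to just 2 ⇒ r3c5=2.
Step 31. [r9c8∈{7}] r9c8 is down to just 7 ⇒ r9c8=7.
Step 32. [r1c3∈{7}] r1c3 has the single candidate 7. So r1c3=7.
Step 33. [r4c7∈{3}] only 3 remains possible at r4c7 ⇒ r4c7=3.
Step 34. [r7c7∈{2}] r7c7's peers cover all but 2. So r7c7=2.
Step 35. [r6c8∈{2}] r6c8's peers cover all but 2 ⇒ r6c8=2.
Step 36. [r3c8∈{6}] only 6 remains possible at r3c8, so r3c8=6.
Step 37. [r5c2∈{1}] only 1 remains possible at r5c2 ⇒ r5c2=1.
Step 38. [r2c7∈{8}] r2c7's peers cover all but 8, so r2c7=8.
Step 39. [r8c1∈{3}] nothing but 3 survives at r8c1, so r8c1=3.
Step 40. [r2c3∈{4}] only 4 remains possible at r2c3. So r2c3=4.
Step 41. [r4c6∈{6}] only 6 remains possible at r4c6, so r4c6=6.
Step 42. [r3c3∈{9}] nothing but 9 survives at r3c3. So r3c3=9.
Step 43. [r1c7∈{5}] r1c7's peers cover all but 5 ⇒ r1c7=5.
Step 44. [r6c4∈{5}] r6c4 is down to just 5 ⇒ r6c4=5.
Step 45. [r6c6∈{1}] r6c6 has the single candidate 1 ⇒ r6c6=1.
Step 46. [r7c5∈{6}] r7c5's peers cover all but 6. So r7c5=6.
Step 47. [r6c3∈{8}] r6c3 has the single candidate 8. So r6c3=8.
Step 48. [r7c9∈{4}] only 4 remains possible at r7c9. So r7c9=4.
Step 49. [r5c8∈{9}] r5c8 is down to just 9, so r5c8=9.
Step 50. [r5c5∈{8}] r5c5 has the single candidate 8, so r5c5=8.

Answer: 2 3 7 6 1 8 5 4 9 / 1 6 4 7 9 5 8 3 2 / 5 8 9 4 2 3 7 6 1 / 7 5 2 9 4 6 3 1 8 / 4 1 3 2 8 7 6 9 5 / 6 9 8 5 3 1 4 2 7 / 8 7 1 3 6 9 2 5 4 / 3 2 5 1 7 4 9 8 6 / 9 4 6 8 5 2 1 7 3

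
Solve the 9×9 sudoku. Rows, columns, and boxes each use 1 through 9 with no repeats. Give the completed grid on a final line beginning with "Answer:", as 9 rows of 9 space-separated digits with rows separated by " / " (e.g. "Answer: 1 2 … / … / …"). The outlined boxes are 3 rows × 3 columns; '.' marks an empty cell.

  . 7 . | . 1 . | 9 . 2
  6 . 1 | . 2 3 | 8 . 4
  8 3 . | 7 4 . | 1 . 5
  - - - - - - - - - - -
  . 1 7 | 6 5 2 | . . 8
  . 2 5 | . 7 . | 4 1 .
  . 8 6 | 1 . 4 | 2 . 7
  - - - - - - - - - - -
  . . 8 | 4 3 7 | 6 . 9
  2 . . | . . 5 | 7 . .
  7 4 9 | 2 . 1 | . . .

Step 1. [r6c5∈{9}] only 9 remains possible at r6c5 ⇒ r6c5=9.
Step 2. [r4c7∈{3}] only 3 remains possible at r4c7. So r4c7=3.
Step 3. [r1c8∈{3,6}] 3 has one home in row 1: r1c8. So r1c8=3.
Step 4. [r7c2∈{5}] r7c2 is down to just 5, so r7c2=5.
Step 5. [r1c6∈{6,8}] across row 1, 6 lands solely at r1c6 ⇒ r1c6=6.
Step 6. [r1c4∈{5,8}] across row 1, 8 lands solely at r1c4, so r1c4=8.
Step 7. [r5c1∈{3,9}] in row 5, 9 fits only at r5c1. So r5c1=9.
Step 8. [r9c5∈{6,8}] in row 9, 6 fits only at r9c5 ⇒ r9c5=6.
Step 9. [r9c8∈{5,8}] row 9 places 8 nowhere but r9c8. So r9c8=8.
Step 10. [r4c1∈{4}] r4c1's peers cover all but 4, so r4c1=4.
Step 11. [r3c6∈{9}] r3c6 has the single candidate 9, so r3c6=9.
Step 12. [r9c9∈{3}] nothing but 3 survives at r9c9. So r9c9=3.
Step 13. [r4c8∈{9}] only 9 remains possible at r4c8 ⇒ r4c8=9.
Step 14. [r7c1∈{1}] nothing but 1 survives at r7c1, so r7c1=1.
Step 15. [r5c6∈{8}] r5c6 has the single candidate 8, so r5c6=8.
Step 16. [r1c1∈{5}] r1c1 is down to just 5 ⇒ r1c1=5.
Step 17. [r8c2∈{6}] r8c2 has the single candidate 6 ⇒ r8c2=6.
Step 18. [r8c3∈{3}] nothing but 3 survives at r8c3, so r8c3=3.
Step 19. [r8c4∈{9}] r8c4's peers cover all but 9 ⇒ r8c4=9.
Step 20. [r3c3∈{2}] nothing but 2 survives at r3c3 ⇒ r3c3=2.
Step 21. [r2c2∈{9}] r2c2's peers cover all but 9, so r2c2=9.
Step 22. [r6c8∈{5}] r6c8 is down to just 5. So r6c8=5.
Step 23. [r2c8∈{7}] r2c8 has the single candidate 7, so r2c8=7.
Step 24. [r2c4∈{5}] r2c4 is down to just 5. So r2c4=5.
Step 25. [r8c5∈{8}] r8c5 has the single candidate 8. So r8c5=8.
Step 26. [r8c8∈{4}] nothing but 4 survives at r8c8, so r8c8=4.
Step 27. [r5c4∈{3}] only 3 remains possible at r5c4. So r5c4=3.
Step 28. [r9c7∈{5}] nothing but 5 survives at r9c7 ⇒ r9c7=5.
Step 29. [r3c8∈{6}] r3c8's peers cover all but 6. So r3c8=6.
Step 30. [r5c9∈{6}] r5c9's peers cover all but 6, so r5c9=6.
Step 31. [r1c3∈{4}] r1c3 has the single candidate 4. So r1c3=4.
Step 32. [r8c9∈{1}] r8c9's peers cover all but 1 ⇒ r8c9=1.
Step 33. [r7c8∈{2}] r7c8 has the single candidate 2. So r7c8=2.
Step 34. [r6c1∈{3}] r6c1 has the single candidate 3, so r6c1=3.

Answer: 5 7 4 8 1 6 9 3 2 / 6 9 1 5 2 3 8 7 4 / 8 3 2 7 4 9 1 6 5 / 4 1 7 6 5 2 3 9 8 / 9 2 5 3 7 8 4 1 6 / 3 8 6 1 9 4 2 5 7 / 1 5 8 4 3 7 6 2 9 / 2 6 3 9 8 5 7 4 1 / 7 4 9 2 6 1 5 8 3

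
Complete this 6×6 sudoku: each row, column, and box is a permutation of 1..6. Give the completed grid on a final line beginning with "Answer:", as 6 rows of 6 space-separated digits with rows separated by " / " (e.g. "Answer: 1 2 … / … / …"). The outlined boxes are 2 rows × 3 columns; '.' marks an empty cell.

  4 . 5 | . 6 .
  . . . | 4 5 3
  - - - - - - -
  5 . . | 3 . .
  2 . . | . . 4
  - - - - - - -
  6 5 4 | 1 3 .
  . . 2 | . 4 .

Step 1. [r1c2∈{1,2,3}] across row 1, 3 lands solely at r1c2 ⇒ r1c2=3.
Step 2. [r6c2∈{1}] r6c2 has the single candidate 1. So r6c2=1.
Step 3. [r4c2∈{6}] only 6 remains possible at r4c2 ⇒ r4c2=6.
Step 4. [r3c3∈{1}] nothing but 1 survives at r3c3, so r3c3=1.
Step 5. [r5c6∈{2}] r5c6's peers cover all but 2. So r5c6=2.
Step 6. [r6c4∈{5,6}] r6c4 is the only open cell in col 4 admitting 6, so r6c4=6.
Step 7. [r3c5∈{2}] only 2 remains possible at r3c5 ⇒ r3c5=2.
Step 8. [r2c3∈{6}] r2c3's peers cover all but 6. So r2c3=6.
Step 9. [r3c6∈{6}] nothing but 6 survives at r3c6 ⇒ r3c6=6.
Step 10. [r6c6∈{5}] r6c6 has the single candidate 5, so r6c6=5.
Step 11. [r1c6∈{1}] r1c6's peers cover all but 1. So r1c6=1.
Step 12. [r4c3∈{3}] r4c3 has the single candidate 3. So r4c3=3.
Step 13. [r6c1∈{3}] nothing but 3 survives at r6c1 ⇒ r6c1=3.
Step 14. [r4c4∈{5}] nothing but 5 survives at r4c4 ⇒ r4c4=5.
Step 15. [r3c2∈{4}] r3c2 has the single candidate 4. So r3c2=4.
Step 16. [r2c2∈{2}] nothing but 2 survives at r2c2, so r2c2=2.
Step 17. [r1c4∈{2}] r1c4 has the single candidate 2. So r1c4=2.
Step 18. [r2c1∈{1}] only 1 remains possible at r2c1 ⇒ r2c1=1.
Step 19. [r4c5∈{1}] only 1 remains possible at r4c5. So r4c5=1.

Answer: 4 3 5 2 6 1 / 1 2 6 4 5 3 / 5 4 1 3 2 6 / 2 6 3 5 1 4 / 6 5 4 1 3 2 / 3 1 2 6 4 5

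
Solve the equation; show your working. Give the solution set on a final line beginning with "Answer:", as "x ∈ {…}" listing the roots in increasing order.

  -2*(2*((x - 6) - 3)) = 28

Step 1. [-2*(2*((x - 6) - 3)) = 28] -2 out front; divide by -2 ⇒ div: 2*((x - 6) - 3) = -14.
Step 2. [2*((x - 6) - 3) = -14] leading coefficient 2: divide by 2, so div: (x - 6) - 3 = -7.
Step 3. [(x - 6) - 3 = -7] peel the -3: add 3 from each side. So sub: x - 6 = -4.
Step 4. [x - 6 = -4] add 6: x sits inside (… - 6), so sub: x = 2.

Answer: x ∈ {2}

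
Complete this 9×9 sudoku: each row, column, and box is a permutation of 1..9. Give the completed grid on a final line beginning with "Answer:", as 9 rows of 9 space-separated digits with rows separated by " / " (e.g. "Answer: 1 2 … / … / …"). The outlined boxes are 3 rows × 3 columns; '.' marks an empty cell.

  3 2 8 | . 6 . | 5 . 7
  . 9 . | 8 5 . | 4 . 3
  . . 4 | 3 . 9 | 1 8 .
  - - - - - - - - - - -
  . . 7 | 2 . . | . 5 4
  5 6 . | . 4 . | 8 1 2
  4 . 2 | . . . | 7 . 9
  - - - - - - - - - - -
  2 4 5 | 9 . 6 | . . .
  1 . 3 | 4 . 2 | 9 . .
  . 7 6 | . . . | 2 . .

Step 1. [r5c6∈{3,7}] r5c6 is the only open cell in row 5 admitting 3. So r5c6=3.
Step 2. [r8c2∈{8}] r8c2 has the single candidate 8. So r8c2=8.
Step 3. [r1c4∈{1}] nothing but 1 survives at r1c4. So r1c4=1.
Step 4. [r7c7∈{3}] r7c7's peers cover all but 3. So r7c7=3.
Step 5. [r8c5∈{7}] r8c5's peers cover all but 7. So r8c5=7.
Step 6. [r9c4∈{5}] r9c4's peers cover all but 5, so r9c4=5.
Step 7. [r8c8∈{6}] nothing but 6 survives at r8c8 ⇒ r8c8=6.
Step 8. [r4c1∈{8,9}] in col 1, 8 fits only at r4c1, so r4c1=8.
Step 9. [r4c6∈{1}] only 1 remains possible at r4c6. So r4c6=1.
Step 10. [r9c6∈{8}] r9c6's peers cover all but 8. So r9c6=8.
Step 11. [r9c9∈{1}] r9c9's peers cover all but 1. So r9c9=1.
Step 12. [r2c1∈{6,7}] 6 has one home in row 2: r2c1 ⇒ r2c1=6.
Step 13. [r4c2∈{3}] r4c2 is down to just 3 ⇒ r4c2=3.
Step 14. [r4c5∈{9}] r4c5's peers cover all but 9 ⇒ r4c5=9.
Step 15. [r1c8∈{9}] r1c8 is down to just 9, so r1c8=9.
Step 16. [r4c7∈{6}] nothing but 6 survives at r4c7. So r4c7=6.
Step 17. [r3c9∈{6}] r3c9 is down to just 6 ⇒ r3c9=6.
Step 18. [r5c4∈{7}] nothing but 7 survives at r5c4, so r5c4=7.
Step 19. [r8c9∈{5}] only 5 remains possible at r8c9, so r8c9=5.
Step 20. [r3c1∈{7}] r3c1's peers cover all but 7, so r3c1=7.
Step 21. [r2c8∈{2}] only 2 remains possible at r2c8. So r2c8=2.
Step 22. [r1c6∈{4}] nothing but 4 survives at r1c6, so r1c6=4.
Step 23. [r5c3∈{9}] r5c3 is down to just 9, so r5c3=9.
Step 24. [r2c3∈{1}] only 1 remains possible at r2c3, so r2c3=1.
Step 25. [r6c8∈{3}] only 3 remains possible at r6c8 ⇒ r6c8=3.
Step 26. [r9c1∈{9}] r9c1's peers cover all but 9. So r9c1=9.
Step 27. [r6c2∈{1}] r6c2's peers cover all but 1, so r6c2=1.
Step 28. [r7c8∈{7}] r7c8 has the single candidate 7, so r7c8=7.
Step 29. [r6c4∈{6}] r6c4 is down to just 6 ⇒ r6c4=6.
Step 30. [r9c5∈{3}] nothing but 3 survives at r9c5. So r9c5=3.
Step 31. [r7c9∈{8}] r7c9 is down to just 8, so r7c9=8.
Step 32. [r3c2∈{5}] only 5 remains possible at r3c2 ⇒ r3c2=5.
Step 33. [r6c6∈{5}] nothing but 5 survives at r6c6, so r6c6=5.
Step 34. [r6c5∈{8}] nothing but 8 survives at r6c5. So r6c5=8.
Step 35. [r9c8∈{4}] r9c8 has the single candidate 4. So r9c8=4.
Step 36. [r2c6∈{7}] nothing but 7 survives at r2c6 ⇒ r2c6=7.
Step 37. [r7c5∈{1}] r7c5 has the single candidate 1, so r7c5=1.
Step 38. [r3c5∈{2}] r3c5's peers cover all but 2. So r3c5=2.

Answer: 3 2 8 1 6 4 5 9 7 / 6 9 1 8 5 7 4 2 3 / 7 5 4 3 2 9 1 8 6 / 8 3 7 2 9 1 6 5 4 / 5 6 9 7 4 3 8 1 2 / 4 1 2 6 8 5 7 3 9 / 2 4 5 9 1 6 3 7 8 / 1 8 3 4 7 2 9 6 5 / 9 7 6 5 3 8 2 4 1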